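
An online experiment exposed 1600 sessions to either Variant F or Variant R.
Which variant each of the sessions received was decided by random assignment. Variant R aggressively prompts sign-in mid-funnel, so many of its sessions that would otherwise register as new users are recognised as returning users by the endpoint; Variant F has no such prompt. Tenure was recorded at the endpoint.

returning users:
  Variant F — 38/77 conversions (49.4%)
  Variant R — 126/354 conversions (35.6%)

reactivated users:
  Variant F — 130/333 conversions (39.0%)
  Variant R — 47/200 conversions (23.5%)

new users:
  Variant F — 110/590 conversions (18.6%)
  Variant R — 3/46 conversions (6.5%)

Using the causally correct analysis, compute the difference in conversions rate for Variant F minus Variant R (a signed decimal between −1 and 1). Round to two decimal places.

The stratified and pooled comparisons disagree (Variant F wins within each user tenure; Variant R wins overall), so the answer turns on the causal role of user tenure.
User tenure is recorded after the variant and is itself shifted by it — it sits on the causal path from variant to outcome. Conditioning on a mediator would strip out part of the effect we want; the pooled comparison gives the total causal effect.
The causal difference is the pooled difference: 0.278 − 0.293 = -0.015.

-0.02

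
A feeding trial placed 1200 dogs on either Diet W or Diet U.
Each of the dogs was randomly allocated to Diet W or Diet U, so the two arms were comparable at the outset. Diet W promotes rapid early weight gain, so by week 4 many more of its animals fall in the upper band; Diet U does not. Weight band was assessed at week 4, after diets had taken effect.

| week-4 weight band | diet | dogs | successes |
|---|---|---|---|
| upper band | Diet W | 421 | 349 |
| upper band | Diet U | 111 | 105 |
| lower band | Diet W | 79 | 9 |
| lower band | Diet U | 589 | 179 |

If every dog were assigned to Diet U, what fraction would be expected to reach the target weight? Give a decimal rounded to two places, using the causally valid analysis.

0.41

Week-4 weight band here is a post-treatment variable shaped by the diet; conditioning on it would introduce bias rather than remove it. The overall comparison is the causal one.
So P(outcome | do(Diet U)) is just the pooled rate for Diet U: 284/700 = 0.406.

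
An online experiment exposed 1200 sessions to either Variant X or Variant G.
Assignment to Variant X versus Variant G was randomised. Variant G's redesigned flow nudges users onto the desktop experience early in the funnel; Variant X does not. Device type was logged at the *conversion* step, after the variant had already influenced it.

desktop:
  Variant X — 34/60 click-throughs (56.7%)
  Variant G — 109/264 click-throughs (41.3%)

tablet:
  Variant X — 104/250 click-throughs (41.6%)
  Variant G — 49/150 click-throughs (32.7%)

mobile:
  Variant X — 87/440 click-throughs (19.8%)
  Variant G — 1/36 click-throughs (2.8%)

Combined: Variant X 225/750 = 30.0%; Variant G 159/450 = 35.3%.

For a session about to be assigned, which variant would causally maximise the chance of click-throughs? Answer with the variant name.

Device type is recorded after the variant and is itself shifted by it — it sits on the causal path from variant to outcome. Conditioning on a mediator would strip out part of the effect we want; the pooled comparison gives the total causal effect.
Pooled: Variant X 30.0% vs Variant G 35.3%; Variant G is higher overall.

Variant G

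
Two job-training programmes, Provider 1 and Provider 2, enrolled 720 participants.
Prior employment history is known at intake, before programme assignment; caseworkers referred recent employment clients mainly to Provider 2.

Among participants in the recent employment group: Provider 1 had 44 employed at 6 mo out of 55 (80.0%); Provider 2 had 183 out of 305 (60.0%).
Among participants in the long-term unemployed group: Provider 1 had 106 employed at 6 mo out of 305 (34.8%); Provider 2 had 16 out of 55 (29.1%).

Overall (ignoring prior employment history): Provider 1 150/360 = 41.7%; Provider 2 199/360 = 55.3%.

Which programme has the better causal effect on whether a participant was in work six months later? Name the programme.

Provider 1

Prior employment history satisfies the back-door criterion: it is not a descendant of the programme, and it blocks the spurious path from programme to outcome. Adjusting for it (i.e., using the within-prior employment history rates) gives the causal effect.
Within each level — recent employment: 80.0% vs 60.0%; long-term unemployed: 34.8% vs 29.1% — Provider 1 is higher every time.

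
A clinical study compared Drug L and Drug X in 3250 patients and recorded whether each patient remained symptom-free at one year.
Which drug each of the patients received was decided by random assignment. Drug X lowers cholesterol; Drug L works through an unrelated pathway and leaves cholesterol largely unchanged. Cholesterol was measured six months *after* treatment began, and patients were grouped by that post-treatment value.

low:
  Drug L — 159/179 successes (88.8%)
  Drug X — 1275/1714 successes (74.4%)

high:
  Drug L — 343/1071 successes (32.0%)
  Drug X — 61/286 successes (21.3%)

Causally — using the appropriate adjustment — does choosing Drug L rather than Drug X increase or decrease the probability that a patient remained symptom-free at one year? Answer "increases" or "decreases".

The stratified and pooled comparisons disagree (Drug L wins within each cholesterol; Drug X wins overall), so the answer turns on the causal role of cholesterol.
Cholesterol here is a post-treatment variable shaped by the drug; conditioning on it would introduce bias rather than remove it. The overall comparison is the causal one.
Pooled: Drug L 40.2% vs Drug X 66.8%; Drug X is higher overall.

decreases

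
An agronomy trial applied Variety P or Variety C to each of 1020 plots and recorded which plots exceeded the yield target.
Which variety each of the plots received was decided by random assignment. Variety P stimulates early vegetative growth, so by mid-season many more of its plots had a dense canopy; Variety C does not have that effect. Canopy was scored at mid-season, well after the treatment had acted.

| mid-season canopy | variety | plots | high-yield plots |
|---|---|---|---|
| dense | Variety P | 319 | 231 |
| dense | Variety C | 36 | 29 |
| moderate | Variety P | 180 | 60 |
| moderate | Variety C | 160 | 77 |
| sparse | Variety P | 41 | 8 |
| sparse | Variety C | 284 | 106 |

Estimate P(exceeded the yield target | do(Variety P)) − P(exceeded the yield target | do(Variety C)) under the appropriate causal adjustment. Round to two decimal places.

Mid-season canopy lies on the pathway variety → mid-season canopy → outcome, so adjusting for it blocks the indirect effect. For the total causal effect of variety, use the unadjusted pooled rates.
The causal difference is the pooled difference: 0.554 − 0.442 = +0.112.

+0.11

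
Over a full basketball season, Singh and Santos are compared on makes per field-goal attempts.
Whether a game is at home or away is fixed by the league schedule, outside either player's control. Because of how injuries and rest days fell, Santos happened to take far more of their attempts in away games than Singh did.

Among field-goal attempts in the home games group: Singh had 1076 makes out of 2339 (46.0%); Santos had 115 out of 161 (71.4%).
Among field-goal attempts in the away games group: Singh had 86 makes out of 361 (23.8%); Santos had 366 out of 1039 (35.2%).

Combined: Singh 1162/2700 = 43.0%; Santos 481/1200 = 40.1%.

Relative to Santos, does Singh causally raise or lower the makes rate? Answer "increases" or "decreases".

Within every game venue level Santos has the higher rate, yet pooled Singh does — Simpson's reversal.
Nothing the player does changes game venue; the imbalance is an allocation artefact. With game venue also predicting the outcome, the pooled figure is confounded, and the within-stratum comparison is the causal one.
Within each level — home games: 46.0% vs 71.4%; away games: 23.8% vs 35.2% — Santos is higher every time.

decreases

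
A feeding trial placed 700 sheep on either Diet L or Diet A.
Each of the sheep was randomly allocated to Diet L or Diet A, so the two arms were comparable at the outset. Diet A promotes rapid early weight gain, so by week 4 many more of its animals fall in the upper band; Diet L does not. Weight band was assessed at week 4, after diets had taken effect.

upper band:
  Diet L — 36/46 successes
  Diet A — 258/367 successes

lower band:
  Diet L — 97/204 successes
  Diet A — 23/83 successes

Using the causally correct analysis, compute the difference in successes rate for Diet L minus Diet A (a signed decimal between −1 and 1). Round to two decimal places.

-0.09

Because the diet influences week-4 weight band, week-4 weight band is a post-treatment mediator, not a confounder. Stratifying on it would bias the estimate; the causal effect is the crude pooled difference.
The causal difference is the pooled difference: 0.532 − 0.624 = -0.092.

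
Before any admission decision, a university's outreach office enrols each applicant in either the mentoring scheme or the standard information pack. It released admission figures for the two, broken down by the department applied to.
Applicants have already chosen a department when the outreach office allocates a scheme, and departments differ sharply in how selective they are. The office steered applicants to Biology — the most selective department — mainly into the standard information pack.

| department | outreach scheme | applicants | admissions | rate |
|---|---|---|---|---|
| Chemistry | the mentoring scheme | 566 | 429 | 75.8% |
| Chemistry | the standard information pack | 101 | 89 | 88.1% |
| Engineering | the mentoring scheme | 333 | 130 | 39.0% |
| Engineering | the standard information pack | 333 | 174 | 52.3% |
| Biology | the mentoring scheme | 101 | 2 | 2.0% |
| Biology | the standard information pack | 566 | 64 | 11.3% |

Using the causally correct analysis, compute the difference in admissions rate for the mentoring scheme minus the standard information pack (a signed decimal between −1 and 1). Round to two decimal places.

-0.12

Department is set before the outreach scheme has any effect — it is not caused by the outreach scheme — and it independently drives the outcome. That makes it a confounder, so the causal comparison is within department levels.
Adjusting over the population distribution of department: 0.334·(0.758−0.881) + 0.333·(0.390−0.523) + 0.334·(0.020−0.113) = -0.116.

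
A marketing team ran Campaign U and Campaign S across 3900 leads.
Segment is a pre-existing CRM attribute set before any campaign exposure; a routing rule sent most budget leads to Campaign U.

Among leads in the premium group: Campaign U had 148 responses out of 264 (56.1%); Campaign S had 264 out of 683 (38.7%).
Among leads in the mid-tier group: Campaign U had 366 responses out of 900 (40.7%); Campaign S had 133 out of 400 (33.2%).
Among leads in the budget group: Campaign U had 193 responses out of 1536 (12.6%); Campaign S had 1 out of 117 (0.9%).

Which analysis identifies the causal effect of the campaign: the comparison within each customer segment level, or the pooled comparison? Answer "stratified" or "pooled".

Customer segment is set before the campaign has any effect — it is not caused by the campaign — and it independently drives the outcome. That makes it a confounder, so the causal comparison is within customer segment levels.
Within each level — premium: 56.1% vs 38.7%; mid-tier: 40.7% vs 33.2%; budget: 12.6% vs 0.9% — Campaign U is higher every time.

stratified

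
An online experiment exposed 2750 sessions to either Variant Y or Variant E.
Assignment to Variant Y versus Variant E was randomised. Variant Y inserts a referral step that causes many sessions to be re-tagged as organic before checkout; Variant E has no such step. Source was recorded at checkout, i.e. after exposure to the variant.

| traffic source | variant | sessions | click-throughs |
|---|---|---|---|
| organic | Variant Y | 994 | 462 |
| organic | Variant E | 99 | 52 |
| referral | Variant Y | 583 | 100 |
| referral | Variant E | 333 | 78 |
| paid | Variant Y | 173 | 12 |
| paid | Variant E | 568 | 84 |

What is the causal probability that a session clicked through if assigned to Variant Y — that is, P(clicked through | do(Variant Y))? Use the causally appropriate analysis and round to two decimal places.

Traffic source lies on the pathway variant → traffic source → outcome, so adjusting for it blocks the indirect effect. For the total causal effect of variant, use the unadjusted pooled rates.
So P(outcome | do(Variant Y)) is just the pooled rate for Variant Y: 574/1750 = 0.328.

0.33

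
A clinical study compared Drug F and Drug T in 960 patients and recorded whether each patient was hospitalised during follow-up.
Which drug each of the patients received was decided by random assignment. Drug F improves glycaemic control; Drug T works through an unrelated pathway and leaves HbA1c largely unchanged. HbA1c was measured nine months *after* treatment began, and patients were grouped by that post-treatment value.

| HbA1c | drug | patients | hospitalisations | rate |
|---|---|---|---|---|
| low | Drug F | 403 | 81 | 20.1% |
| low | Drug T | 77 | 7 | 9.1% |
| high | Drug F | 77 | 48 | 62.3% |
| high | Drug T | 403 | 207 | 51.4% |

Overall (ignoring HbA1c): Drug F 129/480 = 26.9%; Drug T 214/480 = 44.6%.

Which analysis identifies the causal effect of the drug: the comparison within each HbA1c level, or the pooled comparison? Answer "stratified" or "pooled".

The distribution of HbA1c is itself part of what the drug does — it is an intermediate outcome. Holding it fixed would remove that part of the effect; the total effect is the pooled difference.
Pooled: Drug F 26.9% vs Drug T 44.6%; Drug F is lower overall.

pooled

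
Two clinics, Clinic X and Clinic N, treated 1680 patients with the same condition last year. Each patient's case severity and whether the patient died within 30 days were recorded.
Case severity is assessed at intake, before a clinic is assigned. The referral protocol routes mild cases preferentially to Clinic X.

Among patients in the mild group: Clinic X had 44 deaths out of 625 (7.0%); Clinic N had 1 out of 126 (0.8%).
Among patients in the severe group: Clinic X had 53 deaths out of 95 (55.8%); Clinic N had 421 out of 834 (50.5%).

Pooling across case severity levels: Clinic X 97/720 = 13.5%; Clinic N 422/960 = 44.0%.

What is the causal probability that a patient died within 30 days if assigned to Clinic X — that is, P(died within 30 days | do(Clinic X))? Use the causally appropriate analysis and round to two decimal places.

0.34

The case severity-specific comparison favours Clinic N throughout, but the pooled figures favour Clinic X. The question is whether to condition on case severity.
Case severity satisfies the back-door criterion: it is not a descendant of the clinic, and it blocks the spurious path from clinic to outcome. Adjusting for it (i.e., using the within-case severity rates) gives the causal effect.
Standardising Clinic X to the population case severity mix: 0.447·44/625 + 0.553·53/95 = 0.340.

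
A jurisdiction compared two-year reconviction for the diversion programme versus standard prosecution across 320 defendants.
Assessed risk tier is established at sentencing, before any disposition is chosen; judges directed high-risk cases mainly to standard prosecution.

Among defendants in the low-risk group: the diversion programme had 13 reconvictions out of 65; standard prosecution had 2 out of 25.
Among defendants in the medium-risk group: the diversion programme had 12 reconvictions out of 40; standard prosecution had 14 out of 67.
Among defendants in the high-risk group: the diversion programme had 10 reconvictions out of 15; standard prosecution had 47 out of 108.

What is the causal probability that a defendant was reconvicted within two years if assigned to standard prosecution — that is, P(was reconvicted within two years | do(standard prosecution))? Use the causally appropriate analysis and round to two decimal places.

The stratified and pooled comparisons disagree (standard prosecution wins within each assessed risk tier; the diversion programme wins overall), so the answer turns on the causal role of assessed risk tier.
The imbalance in assessed risk tier arose from how defendants were allocated, not from anything the disposition did; and assessed risk tier independently affects the outcome. The pooled gap is confounded — condition on assessed risk tier.
Standardising standard prosecution to the population assessed risk tier mix: 0.281·2/25 + 0.334·14/67 + 0.384·47/108 = 0.260.

0.26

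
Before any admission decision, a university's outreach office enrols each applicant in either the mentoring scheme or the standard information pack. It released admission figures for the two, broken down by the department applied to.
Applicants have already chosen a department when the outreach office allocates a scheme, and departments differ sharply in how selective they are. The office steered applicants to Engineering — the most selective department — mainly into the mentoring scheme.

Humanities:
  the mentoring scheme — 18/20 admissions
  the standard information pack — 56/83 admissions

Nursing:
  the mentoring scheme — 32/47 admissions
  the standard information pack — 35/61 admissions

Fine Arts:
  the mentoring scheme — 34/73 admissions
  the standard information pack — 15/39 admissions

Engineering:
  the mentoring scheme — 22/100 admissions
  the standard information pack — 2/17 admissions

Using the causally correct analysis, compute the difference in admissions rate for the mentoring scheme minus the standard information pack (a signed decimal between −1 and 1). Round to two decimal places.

+0.13

the mentoring scheme is higher inside every department stratum but the standard information pack is higher in aggregate. Whether to stratify depends on how department relates to the outreach scheme.
Here department is a common cause — it drives both which outreach scheme a case falls under and the outcome. The crude comparison mixes populations; the stratum-specific rates are the causally relevant ones.
Adjusting over the population distribution of department: 0.234·(0.900−0.675) + 0.245·(0.681−0.574) + 0.255·(0.466−0.385) + 0.266·(0.220−0.118) = +0.127.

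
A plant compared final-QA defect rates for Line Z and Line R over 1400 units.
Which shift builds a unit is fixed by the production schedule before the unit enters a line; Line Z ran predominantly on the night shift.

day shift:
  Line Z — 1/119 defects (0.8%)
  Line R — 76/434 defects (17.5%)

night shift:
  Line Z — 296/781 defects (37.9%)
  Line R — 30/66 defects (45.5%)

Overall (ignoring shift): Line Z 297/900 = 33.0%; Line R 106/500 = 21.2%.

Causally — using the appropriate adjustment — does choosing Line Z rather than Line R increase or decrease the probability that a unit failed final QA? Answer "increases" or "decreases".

decreases

Within every shift level Line Z has the lower rate, yet pooled Line R does — Simpson's reversal.
Shift satisfies the back-door criterion: it is not a descendant of the line, and it blocks the spurious path from line to outcome. Adjusting for it (i.e., using the within-shift rates) gives the causal effect.
Within each level — day shift: 0.8% vs 17.5%; night shift: 37.9% vs 45.5% — Line Z is lower every time.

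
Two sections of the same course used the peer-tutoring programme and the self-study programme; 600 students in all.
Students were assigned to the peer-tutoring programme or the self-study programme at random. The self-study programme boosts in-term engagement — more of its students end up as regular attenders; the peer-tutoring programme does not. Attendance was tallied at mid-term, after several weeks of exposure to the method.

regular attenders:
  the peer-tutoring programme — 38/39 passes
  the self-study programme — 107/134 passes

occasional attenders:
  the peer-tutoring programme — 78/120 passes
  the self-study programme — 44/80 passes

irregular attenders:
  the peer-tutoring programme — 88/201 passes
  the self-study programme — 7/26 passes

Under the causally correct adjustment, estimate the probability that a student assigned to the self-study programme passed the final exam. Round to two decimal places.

the peer-tutoring programme is higher inside every mid-term attendance stratum but the self-study programme is higher in aggregate. Whether to stratify depends on how mid-term attendance relates to the teaching method.
Mid-term attendance is downstream of the teaching method. One should not condition on a consequence of treatment, so the overall rates are the right comparison.
So P(outcome | do(the self-study programme)) is just the pooled rate for the self-study programme: 158/240 = 0.658.

0.66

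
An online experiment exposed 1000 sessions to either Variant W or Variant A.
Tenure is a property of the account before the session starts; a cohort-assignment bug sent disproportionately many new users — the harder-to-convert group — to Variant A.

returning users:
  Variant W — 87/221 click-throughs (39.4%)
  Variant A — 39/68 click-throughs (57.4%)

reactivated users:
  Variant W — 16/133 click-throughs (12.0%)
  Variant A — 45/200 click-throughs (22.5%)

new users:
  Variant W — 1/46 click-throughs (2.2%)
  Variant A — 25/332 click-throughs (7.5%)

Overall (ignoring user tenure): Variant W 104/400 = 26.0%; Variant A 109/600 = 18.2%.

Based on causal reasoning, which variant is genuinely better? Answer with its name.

Variant A

Nothing the variant does changes user tenure; the imbalance is an allocation artefact. With user tenure also predicting the outcome, the pooled figure is confounded, and the within-stratum comparison is the causal one.
Within each level — returning users: 39.4% vs 57.4%; reactivated users: 12.0% vs 22.5%; new users: 2.2% vs 7.5% — Variant A is higher every time.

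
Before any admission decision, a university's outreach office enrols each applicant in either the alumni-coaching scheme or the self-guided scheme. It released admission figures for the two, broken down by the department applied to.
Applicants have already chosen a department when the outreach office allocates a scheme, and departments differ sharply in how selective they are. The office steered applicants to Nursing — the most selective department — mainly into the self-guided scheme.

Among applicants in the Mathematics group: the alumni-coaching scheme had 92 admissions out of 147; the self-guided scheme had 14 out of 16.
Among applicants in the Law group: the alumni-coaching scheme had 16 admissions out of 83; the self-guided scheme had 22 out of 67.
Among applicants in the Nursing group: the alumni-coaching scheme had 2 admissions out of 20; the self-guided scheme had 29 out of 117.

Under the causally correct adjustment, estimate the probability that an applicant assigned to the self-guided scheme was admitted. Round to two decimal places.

Here department is a common cause — it drives both which outreach scheme a case falls under and the outcome. The crude comparison mixes populations; the stratum-specific rates are the causally relevant ones.
Standardising the self-guided scheme to the population department mix: 0.362·14/16 + 0.333·22/67 + 0.304·29/117 = 0.502.

0.50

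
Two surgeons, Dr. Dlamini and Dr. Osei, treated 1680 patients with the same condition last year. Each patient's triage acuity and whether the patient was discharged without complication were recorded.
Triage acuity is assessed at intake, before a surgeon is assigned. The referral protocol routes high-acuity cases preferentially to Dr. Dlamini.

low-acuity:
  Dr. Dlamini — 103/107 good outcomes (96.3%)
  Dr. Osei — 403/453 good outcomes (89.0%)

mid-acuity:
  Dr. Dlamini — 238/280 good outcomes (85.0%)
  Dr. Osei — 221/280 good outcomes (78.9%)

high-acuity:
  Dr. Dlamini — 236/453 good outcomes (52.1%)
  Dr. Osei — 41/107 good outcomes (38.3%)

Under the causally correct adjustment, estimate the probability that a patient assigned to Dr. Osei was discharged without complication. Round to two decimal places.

0.69

Within every triage acuity level Dr. Dlamini has the higher rate, yet pooled Dr. Osei does — Simpson's reversal.
The imbalance in triage acuity arose from how patients were allocated, not from anything the surgeon did; and triage acuity independently affects the outcome. The pooled gap is confounded — condition on triage acuity.
Standardising Dr. Osei to the population triage acuity mix: 0.333·403/453 + 0.333·221/280 + 0.333·41/107 = 0.687.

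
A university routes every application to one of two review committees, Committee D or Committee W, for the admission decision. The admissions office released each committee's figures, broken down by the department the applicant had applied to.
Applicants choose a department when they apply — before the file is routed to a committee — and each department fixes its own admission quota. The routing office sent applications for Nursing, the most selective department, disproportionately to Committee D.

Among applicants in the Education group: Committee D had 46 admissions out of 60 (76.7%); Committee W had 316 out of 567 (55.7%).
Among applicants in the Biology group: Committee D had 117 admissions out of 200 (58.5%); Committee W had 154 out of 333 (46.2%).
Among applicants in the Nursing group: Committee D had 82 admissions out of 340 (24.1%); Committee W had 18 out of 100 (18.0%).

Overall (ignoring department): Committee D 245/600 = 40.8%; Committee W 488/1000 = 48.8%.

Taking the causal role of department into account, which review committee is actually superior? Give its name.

Committee D

The department-specific comparison favours Committee D throughout, but the pooled figures favour Committee W. The question is whether to condition on department.
Department differs across review committees for reasons unrelated to any effect of the review committee itself, and it separately predicts the outcome — a classic confounder. We must compare within department levels.
Within each level — Education: 76.7% vs 55.7%; Biology: 58.5% vs 46.2%; Nursing: 24.1% vs 18.0% — Committee D is higher every time.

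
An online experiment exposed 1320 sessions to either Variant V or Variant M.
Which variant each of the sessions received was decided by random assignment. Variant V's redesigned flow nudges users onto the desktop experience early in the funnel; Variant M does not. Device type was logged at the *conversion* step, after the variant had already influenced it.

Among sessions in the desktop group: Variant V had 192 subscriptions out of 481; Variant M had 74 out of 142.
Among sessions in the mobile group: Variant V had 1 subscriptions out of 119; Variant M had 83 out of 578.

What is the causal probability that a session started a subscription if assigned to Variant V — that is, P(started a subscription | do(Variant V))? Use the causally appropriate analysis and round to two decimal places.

0.32

Device type is recorded after the variant and is itself shifted by it — it sits on the causal path from variant to outcome. Conditioning on a mediator would strip out part of the effect we want; the pooled comparison gives the total causal effect.
So P(outcome | do(Variant V)) is just the pooled rate for Variant V: 193/600 = 0.322.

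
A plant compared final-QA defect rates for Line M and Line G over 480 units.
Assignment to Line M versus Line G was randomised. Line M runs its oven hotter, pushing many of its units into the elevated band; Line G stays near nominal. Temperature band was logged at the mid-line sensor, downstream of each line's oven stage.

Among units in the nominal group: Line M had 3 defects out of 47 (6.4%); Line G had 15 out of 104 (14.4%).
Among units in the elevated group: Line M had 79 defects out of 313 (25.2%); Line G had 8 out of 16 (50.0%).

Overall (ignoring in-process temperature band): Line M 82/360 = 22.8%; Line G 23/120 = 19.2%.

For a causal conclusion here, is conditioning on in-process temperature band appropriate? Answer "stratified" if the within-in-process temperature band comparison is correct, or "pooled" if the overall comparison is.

pooled

Within every in-process temperature band level Line M has the lower rate, yet pooled Line G does — Simpson's reversal.
The distribution of in-process temperature band is itself part of what the line does — it is an intermediate outcome. Holding it fixed would remove that part of the effect; the total effect is the pooled difference.
Pooled: Line M 22.8% vs Line G 19.2%; Line G is lower overall.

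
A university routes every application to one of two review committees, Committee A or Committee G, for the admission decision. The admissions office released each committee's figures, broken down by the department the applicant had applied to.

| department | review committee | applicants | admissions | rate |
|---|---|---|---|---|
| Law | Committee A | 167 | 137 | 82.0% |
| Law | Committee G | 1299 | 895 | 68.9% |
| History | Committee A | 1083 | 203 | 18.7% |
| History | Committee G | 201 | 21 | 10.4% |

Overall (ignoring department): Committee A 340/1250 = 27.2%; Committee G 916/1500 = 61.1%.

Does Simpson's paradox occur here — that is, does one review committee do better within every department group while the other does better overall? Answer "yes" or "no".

Within each department level (Law 82.0% vs 68.9%; History 18.7% vs 10.4%), Committee A has the higher rate every time. Pooled: 27.2% vs 61.1% — Committee G has the higher rate overall. The two comparisons disagree.

yes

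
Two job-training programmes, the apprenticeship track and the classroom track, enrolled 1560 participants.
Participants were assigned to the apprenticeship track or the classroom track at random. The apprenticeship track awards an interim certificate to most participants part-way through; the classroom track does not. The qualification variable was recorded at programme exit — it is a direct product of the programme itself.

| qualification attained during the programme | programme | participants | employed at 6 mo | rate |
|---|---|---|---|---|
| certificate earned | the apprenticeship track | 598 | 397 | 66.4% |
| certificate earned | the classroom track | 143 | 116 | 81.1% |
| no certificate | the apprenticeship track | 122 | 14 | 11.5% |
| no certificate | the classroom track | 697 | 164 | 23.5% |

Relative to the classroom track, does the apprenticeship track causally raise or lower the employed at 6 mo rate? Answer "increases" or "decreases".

Within every qualification attained during the programme level the classroom track has the higher rate, yet pooled the apprenticeship track does — Simpson's reversal.
Stratifying would compare programmes among participants the programmes themselves sorted into qualification attained during the programme groups — a form of selection on an intermediate. The unconditioned pooled rates give the total causal effect.
Pooled: the apprenticeship track 57.1% vs the classroom track 33.3%; the apprenticeship track is higher overall.

increases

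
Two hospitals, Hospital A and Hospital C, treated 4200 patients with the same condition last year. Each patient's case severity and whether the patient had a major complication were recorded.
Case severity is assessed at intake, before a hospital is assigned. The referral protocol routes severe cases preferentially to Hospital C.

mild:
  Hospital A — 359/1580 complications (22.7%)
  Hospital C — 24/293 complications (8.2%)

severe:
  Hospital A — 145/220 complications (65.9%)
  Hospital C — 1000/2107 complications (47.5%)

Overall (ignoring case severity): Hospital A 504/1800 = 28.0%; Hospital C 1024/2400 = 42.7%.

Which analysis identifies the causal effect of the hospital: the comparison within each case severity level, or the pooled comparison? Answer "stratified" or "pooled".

stratified

Case severity satisfies the back-door criterion: it is not a descendant of the hospital, and it blocks the spurious path from hospital to outcome. Adjusting for it (i.e., using the within-case severity rates) gives the causal effect.
Within each level — mild: 22.7% vs 8.2%; severe: 65.9% vs 47.5% — Hospital C is lower every time.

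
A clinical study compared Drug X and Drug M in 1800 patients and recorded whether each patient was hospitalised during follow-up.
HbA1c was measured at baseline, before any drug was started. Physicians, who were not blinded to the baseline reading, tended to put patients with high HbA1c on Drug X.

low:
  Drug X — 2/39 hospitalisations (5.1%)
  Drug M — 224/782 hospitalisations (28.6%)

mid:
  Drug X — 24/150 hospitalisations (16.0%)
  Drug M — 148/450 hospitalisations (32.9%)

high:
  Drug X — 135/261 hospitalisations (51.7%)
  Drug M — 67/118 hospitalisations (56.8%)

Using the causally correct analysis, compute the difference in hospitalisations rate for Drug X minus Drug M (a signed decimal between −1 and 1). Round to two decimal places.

-0.17

Nothing the drug does changes HbA1c; the imbalance is an allocation artefact. With HbA1c also predicting the outcome, the pooled figure is confounded, and the within-stratum comparison is the causal one.
Adjusting over the population distribution of HbA1c: 0.456·(0.051−0.286) + 0.333·(0.160−0.329) + 0.211·(0.517−0.568) = -0.174.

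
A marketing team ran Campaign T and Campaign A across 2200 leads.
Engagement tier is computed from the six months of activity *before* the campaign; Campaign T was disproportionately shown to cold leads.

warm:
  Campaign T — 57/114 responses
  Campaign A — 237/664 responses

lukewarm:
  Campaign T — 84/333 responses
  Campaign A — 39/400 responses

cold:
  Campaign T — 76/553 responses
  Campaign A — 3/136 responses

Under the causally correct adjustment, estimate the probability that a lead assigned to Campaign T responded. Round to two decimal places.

The engagement tier-specific comparison favours Campaign T throughout, but the pooled figures favour Campaign A. The question is whether to condition on engagement tier.
Engagement tier differs across campaigns for reasons unrelated to any effect of the campaign itself, and it separately predicts the outcome — a classic confounder. We must compare within engagement tier levels.
Standardising Campaign T to the population engagement tier mix: 0.354·57/114 + 0.333·84/333 + 0.313·76/553 = 0.304.

0.30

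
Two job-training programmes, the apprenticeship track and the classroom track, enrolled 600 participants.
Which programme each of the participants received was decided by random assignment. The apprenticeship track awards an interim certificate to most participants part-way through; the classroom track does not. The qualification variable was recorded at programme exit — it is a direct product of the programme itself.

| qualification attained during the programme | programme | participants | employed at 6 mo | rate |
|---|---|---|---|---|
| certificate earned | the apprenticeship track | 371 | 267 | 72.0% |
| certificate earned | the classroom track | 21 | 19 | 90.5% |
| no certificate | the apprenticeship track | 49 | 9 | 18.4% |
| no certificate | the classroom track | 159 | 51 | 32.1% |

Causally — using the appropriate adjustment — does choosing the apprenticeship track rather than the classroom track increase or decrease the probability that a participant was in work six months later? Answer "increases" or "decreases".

Because the programme influences qualification attained during the programme, qualification attained during the programme is a post-treatment mediator, not a confounder. Stratifying on it would bias the estimate; the causal effect is the crude pooled difference.
Pooled: the apprenticeship track 65.7% vs the classroom track 38.9%; the apprenticeship track is higher overall.

increases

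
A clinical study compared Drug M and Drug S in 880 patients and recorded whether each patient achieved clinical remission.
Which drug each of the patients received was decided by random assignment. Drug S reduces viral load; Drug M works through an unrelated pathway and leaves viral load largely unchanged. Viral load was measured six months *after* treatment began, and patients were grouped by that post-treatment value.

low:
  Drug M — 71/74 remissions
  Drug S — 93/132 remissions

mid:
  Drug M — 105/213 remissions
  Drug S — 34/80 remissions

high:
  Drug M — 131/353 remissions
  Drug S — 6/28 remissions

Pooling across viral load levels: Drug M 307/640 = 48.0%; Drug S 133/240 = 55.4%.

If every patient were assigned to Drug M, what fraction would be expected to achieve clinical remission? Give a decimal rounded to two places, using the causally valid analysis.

0.48

The stratified and pooled comparisons disagree (Drug M wins within each viral load; Drug S wins overall), so the answer turns on the causal role of viral load.
Stratifying would compare drugs among patients the drugs themselves sorted into viral load groups — a form of selection on an intermediate. The unconditioned pooled rates give the total causal effect.
So P(outcome | do(Drug M)) is just the pooled rate for Drug M: 307/640 = 0.480.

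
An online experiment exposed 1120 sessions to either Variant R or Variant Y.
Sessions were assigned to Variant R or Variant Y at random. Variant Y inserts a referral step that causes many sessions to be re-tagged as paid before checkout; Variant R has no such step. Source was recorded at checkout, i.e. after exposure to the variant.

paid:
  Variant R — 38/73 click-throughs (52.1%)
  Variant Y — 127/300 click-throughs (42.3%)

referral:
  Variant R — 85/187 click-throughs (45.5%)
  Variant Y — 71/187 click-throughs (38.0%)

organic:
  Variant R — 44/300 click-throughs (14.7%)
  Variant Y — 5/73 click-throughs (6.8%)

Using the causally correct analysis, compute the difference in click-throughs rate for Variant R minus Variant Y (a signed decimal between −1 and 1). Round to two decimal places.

-0.06

Traffic source here is a post-treatment variable shaped by the variant; conditioning on it would introduce bias rather than remove it. The overall comparison is the causal one.
The causal difference is the pooled difference: 0.298 − 0.362 = -0.064.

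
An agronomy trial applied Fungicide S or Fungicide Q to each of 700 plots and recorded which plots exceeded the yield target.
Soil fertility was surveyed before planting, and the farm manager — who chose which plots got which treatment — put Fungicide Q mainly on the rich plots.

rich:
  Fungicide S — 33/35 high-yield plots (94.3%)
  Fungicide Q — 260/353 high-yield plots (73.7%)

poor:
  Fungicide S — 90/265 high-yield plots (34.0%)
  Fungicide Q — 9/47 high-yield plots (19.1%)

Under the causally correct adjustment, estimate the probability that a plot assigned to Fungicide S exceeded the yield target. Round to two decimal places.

The stratified and pooled comparisons disagree (Fungicide S wins within each soil fertility; Fungicide Q wins overall), so the answer turns on the causal role of soil fertility.
Nothing the fungicide does changes soil fertility; the imbalance is an allocation artefact. With soil fertility also predicting the outcome, the pooled figure is confounded, and the within-stratum comparison is the causal one.
Standardising Fungicide S to the population soil fertility mix: 0.554·33/35 + 0.446·90/265 = 0.674.

0.67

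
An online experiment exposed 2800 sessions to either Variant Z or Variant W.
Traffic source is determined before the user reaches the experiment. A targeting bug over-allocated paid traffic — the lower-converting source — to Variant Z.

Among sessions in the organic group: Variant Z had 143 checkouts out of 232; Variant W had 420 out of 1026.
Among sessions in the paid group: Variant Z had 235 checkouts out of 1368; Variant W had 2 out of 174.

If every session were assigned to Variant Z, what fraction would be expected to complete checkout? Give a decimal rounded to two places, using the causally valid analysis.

Traffic source differs across variants for reasons unrelated to any effect of the variant itself, and it separately predicts the outcome — a classic confounder. We must compare within traffic source levels.
Standardising Variant Z to the population traffic source mix: 0.449·143/232 + 0.551·235/1368 = 0.372.

0.37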